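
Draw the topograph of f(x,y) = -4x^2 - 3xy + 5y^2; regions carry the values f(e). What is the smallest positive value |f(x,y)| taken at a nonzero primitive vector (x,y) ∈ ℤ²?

descent: ρ → (5,3,-4)  [lands on river]
river: ρ → (-4,5,4)
river: ρ → (4,3,-5)
river: ρ → (-5,7,2)
river: ρ → (2,9,-1)
river: ρ → (-1,9,2)
river: ρ → (2,7,-5)
river: ρ → (-5,3,4)
river: ρ → (4,5,-4)
river: ρ → (-4,3,5)
river: ρ → (5,7,-2)
river: ρ → (-2,9,1)
river: ρ → (1,9,-2)
river: ρ → (-2,7,5)
closes: descent 1, river 14
min |a| on river = 1

1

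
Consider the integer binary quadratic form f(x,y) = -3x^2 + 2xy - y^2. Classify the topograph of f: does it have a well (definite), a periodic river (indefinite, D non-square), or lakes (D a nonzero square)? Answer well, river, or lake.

D = b²−4ac = 2² − 4·(-3)·(-1) = -8
D < 0 ⇒ definite ⇒ every region one sign ⇒ single well

well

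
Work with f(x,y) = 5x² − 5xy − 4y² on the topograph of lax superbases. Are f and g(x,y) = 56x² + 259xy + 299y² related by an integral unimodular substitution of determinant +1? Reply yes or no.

D₁ = 105, D₂ = 105
river cycle of f (length 6): (-4, 5, 5), (5, 5, -4), (-4, 3, 6), (6, 9, -1), (-1, 9, 6), (6, 3, -4)
river cycle of g (length 6): (5, 5, -4), (-4, 3, 6), (6, 9, -1), (-1, 9, 6), (6, 3, -4), (-4, 5, 5)
cycles coincide ⇒ equivalent

yes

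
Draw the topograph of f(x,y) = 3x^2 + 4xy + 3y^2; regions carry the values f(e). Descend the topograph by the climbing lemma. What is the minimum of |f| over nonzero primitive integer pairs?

translate: b→-2 (≡4 mod 6), so (3,4,3)→(3,-2,2)
flip: (3,-2,2)→(2,2,3)
reduced (well bottom): (2,2,3) with a≤c, −a<b≤a
well minimum = a = 2

2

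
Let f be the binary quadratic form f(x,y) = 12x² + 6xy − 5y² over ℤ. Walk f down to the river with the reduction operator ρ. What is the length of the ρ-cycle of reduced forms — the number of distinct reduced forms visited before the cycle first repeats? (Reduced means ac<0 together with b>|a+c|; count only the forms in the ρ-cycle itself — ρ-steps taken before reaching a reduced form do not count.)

D = 276, ⌊√D⌋ = 16
descent: ρ → (-5,14,4)  [lands on river]
river: ρ → (4,10,-11)
river: ρ → (-11,12,3)
river: ρ → (3,12,-11)
river: ρ → (-11,10,4)
river: ρ → (4,14,-5)
river: ρ → (-5,16,1)
river: ρ → (1,16,-5)
ρ-cycle length = 8 (tail of 1 descent step not counted)

8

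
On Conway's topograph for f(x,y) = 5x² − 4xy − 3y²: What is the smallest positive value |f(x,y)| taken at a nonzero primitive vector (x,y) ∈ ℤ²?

descent: ρ → (-3,4,5)  [lands on river]
river: ρ → (5,6,-2)
river: ρ → (-2,6,5)
river: ρ → (5,4,-3)
river: ρ → (-3,8,1)
river: ρ → (1,8,-3)
closes: descent 1, river 6
min |a| on river = 1

1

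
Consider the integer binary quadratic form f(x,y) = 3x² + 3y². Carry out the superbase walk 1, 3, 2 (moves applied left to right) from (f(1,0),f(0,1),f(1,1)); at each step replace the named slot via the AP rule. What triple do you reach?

start (3,3,6) = (f(1,0),f(0,1),f(1,1))
replace slot 1: 2·(3+6) − 3 = 15 → (15,3,6)
replace slot 3: 2·(15+3) − 6 = 30 → (15,3,30)
replace slot 2: 2·(15+30) − 3 = 87 → (15,87,30)

15,87,30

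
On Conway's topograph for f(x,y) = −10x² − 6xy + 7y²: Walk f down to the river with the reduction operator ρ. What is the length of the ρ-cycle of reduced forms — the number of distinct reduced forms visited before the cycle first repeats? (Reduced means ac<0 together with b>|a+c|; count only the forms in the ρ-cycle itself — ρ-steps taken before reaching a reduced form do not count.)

D = 316, ⌊√D⌋ = 17
descent: ρ → (7,6,-10)  [lands on river]
river: ρ → (-10,14,3)
river: ρ → (3,16,-5)
river: ρ → (-5,14,6)
river: ρ → (6,10,-9)
river: ρ → (-9,8,7)
ρ-cycle length = 6 (tail of 1 descent step not counted)

6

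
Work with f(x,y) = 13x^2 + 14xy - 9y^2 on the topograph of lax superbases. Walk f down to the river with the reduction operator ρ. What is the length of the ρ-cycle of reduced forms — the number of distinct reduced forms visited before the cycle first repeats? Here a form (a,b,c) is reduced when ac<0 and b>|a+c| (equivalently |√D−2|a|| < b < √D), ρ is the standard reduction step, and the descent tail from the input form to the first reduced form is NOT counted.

D = 664, ⌊√D⌋ = 25
river: ρ → (-9,22,5)
river: ρ → (5,18,-17)
river: ρ → (-17,16,6)
river: ρ → (6,20,-11)
river: ρ → (-11,24,2)
river: ρ → (2,24,-11)
river: ρ → (-11,20,6)
river: ρ → (6,16,-17)
river: ρ → (-17,18,5)
river: ρ → (5,22,-9)
river: ρ → (-9,14,13)
river: ρ → (13,12,-10)
river: ρ → (-10,8,15)
river: ρ → (15,22,-3)
river: ρ → (-3,20,22)
river: ρ → (22,24,-1)
river: ρ → (-1,24,22)
river: ρ → (22,20,-3)
river: ρ → (-3,22,15)
river: ρ → (15,8,-10)
river: ρ → (-10,12,13)
river: ρ → (13,14,-9)
ρ-cycle length = 22 (tail of 0 descent steps not counted)

22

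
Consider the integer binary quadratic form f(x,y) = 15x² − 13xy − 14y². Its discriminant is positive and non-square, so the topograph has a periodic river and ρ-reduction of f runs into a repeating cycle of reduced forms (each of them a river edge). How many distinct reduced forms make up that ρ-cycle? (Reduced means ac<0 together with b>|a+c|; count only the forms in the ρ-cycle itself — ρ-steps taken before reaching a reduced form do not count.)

D = 1009, ⌊√D⌋ = 31
descent: ρ → (-14,13,15)  [lands on river]
river: ρ → (15,17,-12)
river: ρ → (-12,31,1)
river: ρ → (1,31,-12)
river: ρ → (-12,17,15)
river: ρ → (15,13,-14)
river: ρ → (-14,15,14)
river: ρ → (14,13,-15)
river: ρ → (-15,17,12)
river: ρ → (12,31,-1)
river: ρ → (-1,31,12)
river: ρ → (12,17,-15)
river: ρ → (-15,13,14)
river: ρ → (14,15,-14)
ρ-cycle length = 14 (tail of 1 descent step not counted)

14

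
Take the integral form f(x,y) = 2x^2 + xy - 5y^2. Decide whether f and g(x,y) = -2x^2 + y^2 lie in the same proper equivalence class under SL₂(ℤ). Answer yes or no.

D₁ = 41, D₂ = 8
discriminants differ ⇒ not SL₂(ℤ)-equivalent

no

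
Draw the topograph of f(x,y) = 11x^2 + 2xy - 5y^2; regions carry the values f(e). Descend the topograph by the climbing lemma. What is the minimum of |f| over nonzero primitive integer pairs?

descent: ρ → (-5,8,8)  [lands on river]
river: ρ → (8,8,-5)
river: ρ → (-5,12,4)
river: ρ → (4,12,-5)
closes: descent 1, river 4
min |a| on river = 4

4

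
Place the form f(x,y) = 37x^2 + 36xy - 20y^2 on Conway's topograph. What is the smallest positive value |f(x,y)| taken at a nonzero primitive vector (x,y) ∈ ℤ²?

river: ρ → (-20,44,29)
river: ρ → (29,14,-35)
river: ρ → (-35,56,8)
river: ρ → (8,56,-35)
river: ρ → (-35,14,29)
river: ρ → (29,44,-20)
river: ρ → (-20,36,37)
river: ρ → (37,38,-19)
river: ρ → (-19,38,37)
river: ρ → (37,36,-20)
closes: descent 0, river 10
min |a| on river = 8

8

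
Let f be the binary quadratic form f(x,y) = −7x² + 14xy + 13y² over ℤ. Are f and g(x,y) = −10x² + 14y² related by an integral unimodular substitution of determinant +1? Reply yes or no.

D₁ = 560, D₂ = 560
river cycle of f (length 6): (13, 12, -8), (-8, 20, 5), (5, 20, -8), (-8, 12, 13), (13, 14, -7), (-7, 14, 13)
river cycle of g (length 2): (-10, 20, 4), (4, 20, -10)
cycles differ ⇒ inequivalent

no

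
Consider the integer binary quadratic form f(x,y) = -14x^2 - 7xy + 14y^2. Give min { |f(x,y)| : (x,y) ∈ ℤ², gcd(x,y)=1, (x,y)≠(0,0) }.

descent: ρ → (14,7,-14)  [lands on river]
river: ρ → (-14,21,7)
river: ρ → (7,21,-14)
river: ρ → (-14,7,14)
river: ρ → (14,21,-7)
river: ρ → (-7,21,14)
closes: descent 1, river 6
min |a| on river = 7

7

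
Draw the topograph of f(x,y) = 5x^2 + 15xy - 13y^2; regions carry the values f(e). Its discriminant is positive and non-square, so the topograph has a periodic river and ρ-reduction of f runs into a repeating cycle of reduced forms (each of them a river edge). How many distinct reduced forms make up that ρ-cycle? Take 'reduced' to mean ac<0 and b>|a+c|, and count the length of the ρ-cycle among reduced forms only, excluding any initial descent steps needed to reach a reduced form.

D = 485, ⌊√D⌋ = 22
river: ρ → (-13,11,7)
river: ρ → (7,17,-7)
river: ρ → (-7,11,13)
river: ρ → (13,15,-5)
river: ρ → (-5,15,13)
river: ρ → (13,11,-7)
river: ρ → (-7,17,7)
river: ρ → (7,11,-13)
river: ρ → (-13,15,5)
river: ρ → (5,15,-13)
ρ-cycle length = 10 (tail of 0 descent steps not counted)

10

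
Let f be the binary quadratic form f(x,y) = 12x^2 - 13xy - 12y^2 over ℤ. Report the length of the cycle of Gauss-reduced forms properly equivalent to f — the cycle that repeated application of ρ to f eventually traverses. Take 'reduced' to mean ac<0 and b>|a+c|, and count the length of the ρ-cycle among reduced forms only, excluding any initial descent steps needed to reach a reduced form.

D = 745, ⌊√D⌋ = 27
descent: ρ → (-12,13,12)  [lands on river]
river: ρ → (12,11,-13)
river: ρ → (-13,15,10)
river: ρ → (10,25,-3)
river: ρ → (-3,23,18)
river: ρ → (18,13,-8)
river: ρ → (-8,19,12)
river: ρ → (12,5,-15)
river: ρ → (-15,25,2)
river: ρ → (2,27,-2)
river: ρ → (-2,25,15)
river: ρ → (15,5,-12)
river: ρ → (-12,19,8)
river: ρ → (8,13,-18)
river: ρ → (-18,23,3)
river: ρ → (3,25,-10)
river: ρ → (-10,15,13)
river: ρ → (13,11,-12)
ρ-cycle length = 18 (tail of 1 descent step not counted)

18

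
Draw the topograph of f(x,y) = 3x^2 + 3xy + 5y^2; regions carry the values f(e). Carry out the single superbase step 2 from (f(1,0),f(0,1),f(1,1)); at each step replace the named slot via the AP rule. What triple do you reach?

start (3,5,11) = (f(1,0),f(0,1),f(1,1))
replace slot 2: 2·(3+11) − 5 = 23 → (3,23,11)

3,23,11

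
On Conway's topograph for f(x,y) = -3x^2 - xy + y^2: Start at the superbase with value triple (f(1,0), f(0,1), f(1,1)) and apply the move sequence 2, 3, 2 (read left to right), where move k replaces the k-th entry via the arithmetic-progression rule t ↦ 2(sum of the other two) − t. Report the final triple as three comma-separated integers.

start (-3,1,-3) = (f(1,0),f(0,1),f(1,1))
replace slot 2: 2·((-3)+(-3)) − 1 = -13 → (-3,-13,-3)
replace slot 3: 2·((-3)+(-13)) − (-3) = -29 → (-3,-13,-29)
replace slot 2: 2·((-3)+(-29)) − (-13) = -51 → (-3,-51,-29)

-3,-51,-29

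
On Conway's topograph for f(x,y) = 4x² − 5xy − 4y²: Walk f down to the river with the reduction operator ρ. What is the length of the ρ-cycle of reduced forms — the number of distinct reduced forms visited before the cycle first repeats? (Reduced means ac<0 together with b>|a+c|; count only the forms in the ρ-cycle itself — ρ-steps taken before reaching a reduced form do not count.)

D = 89, ⌊√D⌋ = 9
descent: ρ → (-4,5,4)  [lands on river]
river: ρ → (4,3,-5)
river: ρ → (-5,7,2)
river: ρ → (2,9,-1)
river: ρ → (-1,9,2)
river: ρ → (2,7,-5)
river: ρ → (-5,3,4)
river: ρ → (4,5,-4)
river: ρ → (-4,3,5)
river: ρ → (5,7,-2)
river: ρ → (-2,9,1)
river: ρ → (1,9,-2)
river: ρ → (-2,7,5)
river: ρ → (5,3,-4)
ρ-cycle length = 14 (tail of 1 descent step not counted)

14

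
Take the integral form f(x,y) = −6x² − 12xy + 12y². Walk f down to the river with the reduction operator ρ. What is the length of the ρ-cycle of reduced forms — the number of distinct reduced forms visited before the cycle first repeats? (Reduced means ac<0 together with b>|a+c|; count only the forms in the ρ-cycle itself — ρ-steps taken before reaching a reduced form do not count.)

D = 432, ⌊√D⌋ = 20
descent: ρ → (12,12,-6)  [lands on river]
river: ρ → (-6,12,12)
ρ-cycle length = 2 (tail of 1 descent step not counted)

2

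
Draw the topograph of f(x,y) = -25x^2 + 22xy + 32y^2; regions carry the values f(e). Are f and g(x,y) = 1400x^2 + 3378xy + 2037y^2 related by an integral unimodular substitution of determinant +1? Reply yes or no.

D₁ = 3684, D₂ = 3684
river cycle of f (length 34): (32, 42, -15), (-15, 48, 23), (23, 44, -19), (-19, 32, 35), (35, 38, -16), (-16, 58, 5), (5, 52, -49), (-49, 46, 8), (8, 50, -37), (-37, 24, 21), … (24 more)
river cycle of g (length 34): (-15, 48, 23), (23, 44, -19), (-19, 32, 35), (35, 38, -16), (-16, 58, 5), (5, 52, -49), (-49, 46, 8), (8, 50, -37), (-37, 24, 21), (21, 60, -1), … (24 more)
cycles coincide ⇒ equivalent

yes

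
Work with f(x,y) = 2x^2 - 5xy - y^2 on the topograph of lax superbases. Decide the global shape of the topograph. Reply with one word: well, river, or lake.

D = b²−4ac = (-5)² − 4·2·(-1) = 33
D > 0 non-square ⇒ indefinite ⇒ periodic river

river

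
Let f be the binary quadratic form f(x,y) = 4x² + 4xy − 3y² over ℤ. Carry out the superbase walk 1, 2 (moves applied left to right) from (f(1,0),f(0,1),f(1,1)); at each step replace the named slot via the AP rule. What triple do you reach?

start (4,-3,5) = (f(1,0),f(0,1),f(1,1))
replace slot 1: 2·((-3)+5) − 4 = 0 → (0,-3,5)
replace slot 2: 2·(0+5) − (-3) = 13 → (0,13,5)

0,13,5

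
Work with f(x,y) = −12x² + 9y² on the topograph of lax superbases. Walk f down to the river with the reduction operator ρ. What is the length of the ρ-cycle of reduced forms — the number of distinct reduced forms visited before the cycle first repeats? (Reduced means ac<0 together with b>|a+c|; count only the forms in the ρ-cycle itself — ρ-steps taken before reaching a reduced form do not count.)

D = 432, ⌊√D⌋ = 20
descent: ρ → (9,18,-3)  [lands on river]
river: ρ → (-3,18,9)
ρ-cycle length = 2 (tail of 1 descent step not counted)

2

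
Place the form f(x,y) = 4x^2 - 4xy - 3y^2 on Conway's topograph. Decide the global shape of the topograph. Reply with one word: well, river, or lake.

D = b²−4ac = (-4)² − 4·4·(-3) = 64
D = 8² is a perfect square ⇒ form factors over ℤ ⇒ lakes

lake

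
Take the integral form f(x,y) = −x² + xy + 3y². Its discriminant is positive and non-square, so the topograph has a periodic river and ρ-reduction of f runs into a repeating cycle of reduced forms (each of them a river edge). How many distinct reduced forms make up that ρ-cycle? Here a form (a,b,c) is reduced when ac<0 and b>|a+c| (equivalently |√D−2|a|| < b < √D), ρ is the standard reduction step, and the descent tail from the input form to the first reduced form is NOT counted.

D = 13, ⌊√D⌋ = 3
descent: ρ → (3,-1,-1)
descent: ρ → (-1,3,1)  [lands on river]
river: ρ → (1,3,-1)
ρ-cycle length = 2 (tail of 2 descent steps not counted)

2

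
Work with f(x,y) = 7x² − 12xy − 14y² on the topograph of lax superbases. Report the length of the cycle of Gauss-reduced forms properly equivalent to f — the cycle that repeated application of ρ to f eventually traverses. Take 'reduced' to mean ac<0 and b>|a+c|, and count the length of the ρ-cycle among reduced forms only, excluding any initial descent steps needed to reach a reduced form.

D = 536, ⌊√D⌋ = 23
descent: ρ → (-14,12,7)  [lands on river]
river: ρ → (7,16,-10)
river: ρ → (-10,4,13)
river: ρ → (13,22,-1)
river: ρ → (-1,22,13)
river: ρ → (13,4,-10)
river: ρ → (-10,16,7)
river: ρ → (7,12,-14)
river: ρ → (-14,16,5)
river: ρ → (5,14,-17)
river: ρ → (-17,20,2)
river: ρ → (2,20,-17)
river: ρ → (-17,14,5)
river: ρ → (5,16,-14)
ρ-cycle length = 14 (tail of 1 descent step not counted)

14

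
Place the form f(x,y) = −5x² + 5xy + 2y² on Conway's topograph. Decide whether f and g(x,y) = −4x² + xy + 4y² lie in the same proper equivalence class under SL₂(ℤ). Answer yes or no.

D₁ = 65, D₂ = 65
river cycle of f (length 6): (2, 7, -2), (-2, 5, 5), (5, 5, -2), (-2, 7, 2), (2, 5, -5), (-5, 5, 2)
river cycle of g (length 6): (4, 7, -1), (-1, 7, 4), (4, 1, -4), (-4, 7, 1), (1, 7, -4), (-4, 1, 4)
cycles differ ⇒ inequivalent

no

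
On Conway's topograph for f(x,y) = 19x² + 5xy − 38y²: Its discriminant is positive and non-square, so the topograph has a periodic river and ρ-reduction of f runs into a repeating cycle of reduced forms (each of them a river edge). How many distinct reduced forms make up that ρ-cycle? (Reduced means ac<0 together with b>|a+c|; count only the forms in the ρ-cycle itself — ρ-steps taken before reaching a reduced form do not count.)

D = 2913, ⌊√D⌋ = 53
descent: ρ → (-38,-5,19)
descent: ρ → (19,43,-14)  [lands on river]
river: ρ → (-14,41,22)
river: ρ → (22,47,-8)
river: ρ → (-8,49,16)
river: ρ → (16,47,-11)
river: ρ → (-11,41,28)
river: ρ → (28,15,-24)
river: ρ → (-24,33,19)
ρ-cycle length = 8 (tail of 2 descent steps not counted)

8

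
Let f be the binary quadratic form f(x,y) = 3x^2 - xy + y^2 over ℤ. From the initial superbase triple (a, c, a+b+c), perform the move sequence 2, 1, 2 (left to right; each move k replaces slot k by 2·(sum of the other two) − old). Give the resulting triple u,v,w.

start (3,1,3) = (f(1,0),f(0,1),f(1,1))
replace slot 2: 2·(3+3) − 1 = 11 → (3,11,3)
replace slot 1: 2·(11+3) − 3 = 25 → (25,11,3)
replace slot 2: 2·(25+3) − 11 = 45 → (25,45,3)

25,45,3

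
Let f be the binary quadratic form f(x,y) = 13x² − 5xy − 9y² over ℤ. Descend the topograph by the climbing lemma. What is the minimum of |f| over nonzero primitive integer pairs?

descent: ρ → (-9,5,13)  [lands on river]
river: ρ → (13,21,-1)
river: ρ → (-1,21,13)
river: ρ → (13,5,-9)
river: ρ → (-9,13,9)
river: ρ → (9,5,-13)
river: ρ → (-13,21,1)
river: ρ → (1,21,-13)
river: ρ → (-13,5,9)
river: ρ → (9,13,-9)
closes: descent 1, river 10
min |a| on river = 1

1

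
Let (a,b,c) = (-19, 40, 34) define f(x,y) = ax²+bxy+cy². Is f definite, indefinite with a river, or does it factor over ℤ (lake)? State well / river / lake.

D = b²−4ac = 40² − 4·(-19)·34 = 4184
D > 0 non-square ⇒ indefinite ⇒ periodic river

river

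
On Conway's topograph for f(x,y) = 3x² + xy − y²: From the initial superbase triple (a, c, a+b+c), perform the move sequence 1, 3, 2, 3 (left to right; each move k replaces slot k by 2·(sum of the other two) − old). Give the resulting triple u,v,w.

start (3,-1,3) = (f(1,0),f(0,1),f(1,1))
replace slot 1: 2·((-1)+3) − 3 = 1 → (1,-1,3)
replace slot 3: 2·(1+(-1)) − 3 = -3 → (1,-1,-3)
replace slot 2: 2·(1+(-3)) − (-1) = -3 → (1,-3,-3)
replace slot 3: 2·(1+(-3)) − (-3) = -1 → (1,-3,-1)

1,-3,-1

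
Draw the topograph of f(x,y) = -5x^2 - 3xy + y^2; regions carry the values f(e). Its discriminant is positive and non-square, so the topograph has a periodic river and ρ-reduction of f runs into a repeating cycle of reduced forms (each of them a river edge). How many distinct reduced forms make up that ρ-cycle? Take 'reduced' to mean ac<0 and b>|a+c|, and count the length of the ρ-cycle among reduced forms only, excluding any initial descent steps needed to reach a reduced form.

D = 29, ⌊√D⌋ = 5
descent: ρ → (1,5,-1)  [lands on river]
river: ρ → (-1,5,1)
ρ-cycle length = 2 (tail of 1 descent step not counted)

2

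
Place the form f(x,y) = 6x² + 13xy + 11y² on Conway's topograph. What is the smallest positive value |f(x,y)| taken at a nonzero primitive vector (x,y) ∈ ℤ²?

translate: b→1 (≡13 mod 12), so (6,13,11)→(6,1,4)
flip: (6,1,4)→(4,-1,6)
reduced (well bottom): (4,-1,6) with a≤c, −a<b≤a
well minimum = a = 4

4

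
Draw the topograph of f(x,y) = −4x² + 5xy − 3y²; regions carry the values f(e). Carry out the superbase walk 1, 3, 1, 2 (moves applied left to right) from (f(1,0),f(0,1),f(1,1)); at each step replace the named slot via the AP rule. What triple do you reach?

start (-4,-3,-2) = (f(1,0),f(0,1),f(1,1))
replace slot 1: 2·((-3)+(-2)) − (-4) = -6 → (-6,-3,-2)
replace slot 3: 2·((-6)+(-3)) − (-2) = -16 → (-6,-3,-16)
replace slot 1: 2·((-3)+(-16)) − (-6) = -32 → (-32,-3,-16)
replace slot 2: 2·((-32)+(-16)) − (-3) = -93 → (-32,-93,-16)

-32,-93,-16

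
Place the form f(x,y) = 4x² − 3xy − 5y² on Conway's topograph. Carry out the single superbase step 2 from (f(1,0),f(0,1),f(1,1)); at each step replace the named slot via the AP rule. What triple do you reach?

start (4,-5,-4) = (f(1,0),f(0,1),f(1,1))
replace slot 2: 2·(4+(-4)) − (-5) = 5 → (4,5,-4)

4,5,-4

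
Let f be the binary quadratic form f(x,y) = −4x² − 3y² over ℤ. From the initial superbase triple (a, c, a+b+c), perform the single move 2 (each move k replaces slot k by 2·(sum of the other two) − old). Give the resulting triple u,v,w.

start (-4,-3,-7) = (f(1,0),f(0,1),f(1,1))
replace slot 2: 2·((-4)+(-7)) − (-3) = -19 → (-4,-19,-7)

-4,-19,-7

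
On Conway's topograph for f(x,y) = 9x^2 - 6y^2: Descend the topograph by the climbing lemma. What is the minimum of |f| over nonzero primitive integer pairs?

descent: ρ → (-6,12,3)  [lands on river]
river: ρ → (3,12,-6)
closes: descent 1, river 2
min |a| on river = 3

3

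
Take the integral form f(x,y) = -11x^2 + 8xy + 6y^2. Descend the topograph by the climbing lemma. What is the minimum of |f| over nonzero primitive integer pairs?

river: ρ → (6,16,-3)
river: ρ → (-3,14,11)
river: ρ → (11,8,-6)
river: ρ → (-6,16,3)
river: ρ → (3,14,-11)
river: ρ → (-11,8,6)
closes: descent 0, river 6
min |a| on river = 3

3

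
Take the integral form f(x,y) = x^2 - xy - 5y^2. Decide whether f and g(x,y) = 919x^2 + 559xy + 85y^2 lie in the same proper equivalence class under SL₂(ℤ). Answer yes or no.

D₁ = 21, D₂ = 21
river cycle of f (length 2): (1, 3, -3), (-3, 3, 1)
river cycle of g (length 2): (1, 3, -3), (-3, 3, 1)
cycles coincide ⇒ equivalent

yes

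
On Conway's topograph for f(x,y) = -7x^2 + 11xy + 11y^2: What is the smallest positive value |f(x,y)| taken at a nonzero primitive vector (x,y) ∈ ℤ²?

river: ρ → (11,11,-7)
river: ρ → (-7,17,5)
river: ρ → (5,13,-13)
river: ρ → (-13,13,5)
river: ρ → (5,17,-7)
river: ρ → (-7,11,11)
closes: descent 0, river 6
min |a| on river = 5

5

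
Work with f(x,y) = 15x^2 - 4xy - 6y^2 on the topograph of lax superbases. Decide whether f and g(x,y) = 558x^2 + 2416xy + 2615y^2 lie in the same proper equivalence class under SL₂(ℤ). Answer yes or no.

D₁ = 376, D₂ = 376
river cycle of f (length 16): (-6, 16, 5), (5, 14, -9), (-9, 4, 10), (10, 16, -3), (-3, 14, 15), (15, 16, -2), (-2, 16, 15), (15, 14, -3), (-3, 16, 10), (10, 4, -9), … (6 more)
river cycle of g (length 16): (-6, 16, 5), (5, 14, -9), (-9, 4, 10), (10, 16, -3), (-3, 14, 15), (15, 16, -2), (-2, 16, 15), (15, 14, -3), (-3, 16, 10), (10, 4, -9), … (6 more)
cycles coincide ⇒ equivalent

yes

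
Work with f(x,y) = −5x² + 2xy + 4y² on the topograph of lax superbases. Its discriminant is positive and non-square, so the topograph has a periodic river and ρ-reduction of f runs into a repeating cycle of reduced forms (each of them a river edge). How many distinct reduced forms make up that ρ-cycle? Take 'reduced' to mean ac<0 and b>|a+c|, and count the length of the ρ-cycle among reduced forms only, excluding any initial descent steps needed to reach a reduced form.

D = 84, ⌊√D⌋ = 9
river: ρ → (4,6,-3)
river: ρ → (-3,6,4)
river: ρ → (4,2,-5)
river: ρ → (-5,8,1)
river: ρ → (1,8,-5)
river: ρ → (-5,2,4)
ρ-cycle length = 6 (tail of 0 descent steps not counted)

6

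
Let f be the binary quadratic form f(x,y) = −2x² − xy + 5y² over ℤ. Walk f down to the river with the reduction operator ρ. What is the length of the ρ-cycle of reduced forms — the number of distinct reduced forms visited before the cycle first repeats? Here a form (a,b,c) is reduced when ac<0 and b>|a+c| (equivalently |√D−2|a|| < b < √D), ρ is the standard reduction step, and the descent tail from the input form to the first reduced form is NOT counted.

D = 41, ⌊√D⌋ = 6
descent: ρ → (5,1,-2)
descent: ρ → (-2,3,4)  [lands on river]
river: ρ → (4,5,-1)
river: ρ → (-1,5,4)
river: ρ → (4,3,-2)
river: ρ → (-2,5,2)
river: ρ → (2,3,-4)
river: ρ → (-4,5,1)
river: ρ → (1,5,-4)
river: ρ → (-4,3,2)
river: ρ → (2,5,-2)
ρ-cycle length = 10 (tail of 2 descent steps not counted)

10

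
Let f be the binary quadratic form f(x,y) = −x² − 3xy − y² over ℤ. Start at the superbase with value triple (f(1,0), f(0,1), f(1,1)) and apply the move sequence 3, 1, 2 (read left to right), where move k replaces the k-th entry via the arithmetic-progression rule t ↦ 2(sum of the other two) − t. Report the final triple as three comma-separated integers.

start (-1,-1,-5) = (f(1,0),f(0,1),f(1,1))
replace slot 3: 2·((-1)+(-1)) − (-5) = 1 → (-1,-1,1)
replace slot 1: 2·((-1)+1) − (-1) = 1 → (1,-1,1)
replace slot 2: 2·(1+1) − (-1) = 5 → (1,5,1)

1,5,1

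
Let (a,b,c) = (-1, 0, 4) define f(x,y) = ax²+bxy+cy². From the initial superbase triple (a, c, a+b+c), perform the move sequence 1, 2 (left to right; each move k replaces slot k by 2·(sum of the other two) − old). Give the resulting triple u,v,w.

start (-1,4,3) = (f(1,0),f(0,1),f(1,1))
replace slot 1: 2·(4+3) − (-1) = 15 → (15,4,3)
replace slot 2: 2·(15+3) − 4 = 32 → (15,32,3)

15,32,3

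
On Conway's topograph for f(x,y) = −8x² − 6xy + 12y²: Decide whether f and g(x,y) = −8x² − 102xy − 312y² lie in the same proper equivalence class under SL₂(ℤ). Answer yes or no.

D₁ = 420, D₂ = 420
river cycle of f (length 6): (12, 6, -8), (-8, 10, 10), (10, 10, -8), (-8, 6, 12), (12, 18, -2), (-2, 18, 12)
river cycle of g (length 6): (-8, 10, 10), (10, 10, -8), (-8, 6, 12), (12, 18, -2), (-2, 18, 12), (12, 6, -8)
cycles coincide ⇒ equivalent

yes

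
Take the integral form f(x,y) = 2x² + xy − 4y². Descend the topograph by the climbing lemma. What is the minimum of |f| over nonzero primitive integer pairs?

descent: ρ → (-4,-1,2)
descent: ρ → (2,5,-1)  [lands on river]
river: ρ → (-1,5,2)
river: ρ → (2,3,-3)
river: ρ → (-3,3,2)
closes: descent 2, river 4
min |a| on river = 1

1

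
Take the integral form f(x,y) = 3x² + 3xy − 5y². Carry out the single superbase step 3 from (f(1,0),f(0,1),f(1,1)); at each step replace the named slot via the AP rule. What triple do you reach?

start (3,-5,1) = (f(1,0),f(0,1),f(1,1))
replace slot 3: 2·(3+(-5)) − 1 = -5 → (3,-5,-5)

3,-5,-5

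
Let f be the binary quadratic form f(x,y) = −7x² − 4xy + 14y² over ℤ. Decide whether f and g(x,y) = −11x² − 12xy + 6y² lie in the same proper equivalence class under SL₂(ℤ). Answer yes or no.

D₁ = 408, D₂ = 408
river cycle of f (length 6): (-7, 10, 11), (11, 12, -6), (-6, 12, 11), (11, 10, -7), (-7, 18, 3), (3, 18, -7)
river cycle of g (length 6): (6, 12, -11), (-11, 10, 7), (7, 18, -3), (-3, 18, 7), (7, 10, -11), (-11, 12, 6)
cycles differ ⇒ inequivalent

no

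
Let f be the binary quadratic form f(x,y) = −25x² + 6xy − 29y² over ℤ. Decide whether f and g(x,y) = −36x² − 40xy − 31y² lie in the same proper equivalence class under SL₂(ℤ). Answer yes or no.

D₁ = -2864, D₂ = -2864
f is negative-definite; reduce −f:
−f: reduced (well bottom): (25,-6,29) with a≤c, −a<b≤a
flip sign back: reduced form of f is (-25,6,-29)
g is negative-definite; reduce −g:
−g: translate: b→-32 (≡40 mod 72), so (36,40,31)→(36,-32,27)
−g: flip: (36,-32,27)→(27,32,36)
−g: translate: b→-22 (≡32 mod 54), so (27,32,36)→(27,-22,31)
−g: reduced (well bottom): (27,-22,31) with a≤c, −a<b≤a
flip sign back: reduced form of g is (-27,22,-31)
reduced forms (-25, 6, -29) vs (-27, 22, -31) ⇒ inequivalent

no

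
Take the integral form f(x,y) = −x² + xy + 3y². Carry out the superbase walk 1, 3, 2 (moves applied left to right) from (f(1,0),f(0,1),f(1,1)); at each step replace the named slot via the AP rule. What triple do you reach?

start (-1,3,3) = (f(1,0),f(0,1),f(1,1))
replace slot 1: 2·(3+3) − (-1) = 13 → (13,3,3)
replace slot 3: 2·(13+3) − 3 = 29 → (13,3,29)
replace slot 2: 2·(13+29) − 3 = 81 → (13,81,29)

13,81,29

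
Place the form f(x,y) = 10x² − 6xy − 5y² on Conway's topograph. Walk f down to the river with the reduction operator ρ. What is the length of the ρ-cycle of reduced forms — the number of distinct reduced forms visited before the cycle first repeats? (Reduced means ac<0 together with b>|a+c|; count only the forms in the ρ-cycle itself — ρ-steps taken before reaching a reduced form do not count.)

D = 236, ⌊√D⌋ = 15
descent: ρ → (-5,6,10)  [lands on river]
river: ρ → (10,14,-1)
river: ρ → (-1,14,10)
river: ρ → (10,6,-5)
river: ρ → (-5,14,2)
river: ρ → (2,14,-5)
ρ-cycle length = 6 (tail of 1 descent step not counted)

6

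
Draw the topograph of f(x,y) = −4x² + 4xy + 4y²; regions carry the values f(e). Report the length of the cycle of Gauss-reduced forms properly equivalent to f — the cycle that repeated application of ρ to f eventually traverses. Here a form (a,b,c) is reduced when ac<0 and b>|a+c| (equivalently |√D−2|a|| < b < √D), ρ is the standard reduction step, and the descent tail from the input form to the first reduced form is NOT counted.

D = 80, ⌊√D⌋ = 8
river: ρ → (4,4,-4)
river: ρ → (-4,4,4)
ρ-cycle length = 2 (tail of 0 descent steps not counted)

2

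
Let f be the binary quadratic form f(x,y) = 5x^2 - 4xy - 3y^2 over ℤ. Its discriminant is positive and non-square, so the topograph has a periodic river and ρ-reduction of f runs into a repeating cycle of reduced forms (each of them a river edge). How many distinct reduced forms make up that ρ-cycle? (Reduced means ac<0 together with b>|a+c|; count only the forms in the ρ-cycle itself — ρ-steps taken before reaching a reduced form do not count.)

D = 76, ⌊√D⌋ = 8
descent: ρ → (-3,4,5)  [lands on river]
river: ρ → (5,6,-2)
river: ρ → (-2,6,5)
river: ρ → (5,4,-3)
river: ρ → (-3,8,1)
river: ρ → (1,8,-3)
ρ-cycle length = 6 (tail of 1 descent step not counted)

6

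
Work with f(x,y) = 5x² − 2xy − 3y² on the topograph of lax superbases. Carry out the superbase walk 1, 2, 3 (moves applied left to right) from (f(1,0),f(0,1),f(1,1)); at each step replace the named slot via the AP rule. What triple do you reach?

start (5,-3,0) = (f(1,0),f(0,1),f(1,1))
replace slot 1: 2·((-3)+0) − 5 = -11 → (-11,-3,0)
replace slot 2: 2·((-11)+0) − (-3) = -19 → (-11,-19,0)
replace slot 3: 2·((-11)+(-19)) − 0 = -60 → (-11,-19,-60)

-11,-19,-60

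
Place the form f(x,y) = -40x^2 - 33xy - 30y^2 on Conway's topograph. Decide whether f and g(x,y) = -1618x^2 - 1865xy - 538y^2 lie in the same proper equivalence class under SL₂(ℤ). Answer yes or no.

D₁ = -3711, D₂ = -3711
f is negative-definite; reduce −f:
−f: flip: (40,33,30)→(30,-33,40)
−f: translate: b→27 (≡-33 mod 60), so (30,-33,40)→(30,27,37)
−f: reduced (well bottom): (30,27,37) with a≤c, −a<b≤a
flip sign back: reduced form of f is (-30,-27,-37)
g is negative-definite; reduce −g:
−g: translate: b→-1371 (≡1865 mod 3236), so (1618,1865,538)→(1618,-1371,291)
−g: flip: (1618,-1371,291)→(291,1371,1618)
−g: translate: b→207 (≡1371 mod 582), so (291,1371,1618)→(291,207,40)
−g: flip: (291,207,40)→(40,-207,291)
−g: translate: b→33 (≡-207 mod 80), so (40,-207,291)→(40,33,30)
−g: flip: (40,33,30)→(30,-33,40)
−g: translate: b→27 (≡-33 mod 60), so (30,-33,40)→(30,27,37)
−g: reduced (well bottom): (30,27,37) with a≤c, −a<b≤a
flip sign back: reduced form of g is (-30,-27,-37)
reduced forms (-30, -27, -37) vs (-30, -27, -37) ⇒ equivalent

yes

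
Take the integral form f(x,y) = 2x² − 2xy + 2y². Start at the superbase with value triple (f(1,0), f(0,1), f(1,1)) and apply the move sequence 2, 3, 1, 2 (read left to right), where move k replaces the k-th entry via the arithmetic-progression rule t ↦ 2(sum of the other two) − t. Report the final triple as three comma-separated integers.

start (2,2,2) = (f(1,0),f(0,1),f(1,1))
replace slot 2: 2·(2+2) − 2 = 6 → (2,6,2)
replace slot 3: 2·(2+6) − 2 = 14 → (2,6,14)
replace slot 1: 2·(6+14) − 2 = 38 → (38,6,14)
replace slot 2: 2·(38+14) − 6 = 98 → (38,98,14)

38,98,14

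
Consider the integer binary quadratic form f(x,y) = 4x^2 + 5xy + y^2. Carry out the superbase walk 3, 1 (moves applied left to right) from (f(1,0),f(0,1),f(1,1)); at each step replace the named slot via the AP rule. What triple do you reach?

start (4,1,10) = (f(1,0),f(0,1),f(1,1))
replace slot 3: 2·(4+1) − 10 = 0 → (4,1,0)
replace slot 1: 2·(1+0) − 4 = -2 → (-2,1,0)

-2,1,0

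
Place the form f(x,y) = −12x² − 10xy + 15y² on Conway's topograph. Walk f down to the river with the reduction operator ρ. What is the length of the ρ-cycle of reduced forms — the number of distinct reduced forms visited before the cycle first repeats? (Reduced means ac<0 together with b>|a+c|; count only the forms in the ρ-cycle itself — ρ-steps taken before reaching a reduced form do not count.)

D = 820, ⌊√D⌋ = 28
descent: ρ → (15,10,-12)  [lands on river]
river: ρ → (-12,14,13)
river: ρ → (13,12,-13)
river: ρ → (-13,14,12)
river: ρ → (12,10,-15)
river: ρ → (-15,20,7)
river: ρ → (7,22,-12)
river: ρ → (-12,26,3)
river: ρ → (3,28,-3)
river: ρ → (-3,26,12)
river: ρ → (12,22,-7)
river: ρ → (-7,20,15)
ρ-cycle length = 12 (tail of 1 descent step not counted)

12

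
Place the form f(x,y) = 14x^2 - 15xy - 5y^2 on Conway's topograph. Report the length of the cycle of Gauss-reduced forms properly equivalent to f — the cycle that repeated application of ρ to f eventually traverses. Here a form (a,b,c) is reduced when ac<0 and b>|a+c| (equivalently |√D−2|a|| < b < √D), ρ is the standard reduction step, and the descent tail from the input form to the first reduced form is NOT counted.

D = 505, ⌊√D⌋ = 22
descent: ρ → (-5,15,14)  [lands on river]
river: ρ → (14,13,-6)
river: ρ → (-6,11,16)
river: ρ → (16,21,-1)
river: ρ → (-1,21,16)
river: ρ → (16,11,-6)
river: ρ → (-6,13,14)
river: ρ → (14,15,-5)
ρ-cycle length = 8 (tail of 1 descent step not counted)

8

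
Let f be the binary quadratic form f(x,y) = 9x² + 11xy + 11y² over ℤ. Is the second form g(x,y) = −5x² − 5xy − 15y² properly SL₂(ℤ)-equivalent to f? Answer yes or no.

D₁ = -275, D₂ = -275
f: translate: b→-7 (≡11 mod 18), so (9,11,11)→(9,-7,9)
f: flip: (9,-7,9)→(9,7,9)
f: reduced (well bottom): (9,7,9) with a≤c, −a<b≤a
g is negative-definite; reduce −g:
−g: reduced (well bottom): (5,5,15) with a≤c, −a<b≤a
flip sign back: reduced form of g is (-5,-5,-15)
reduced forms (9, 7, 9) vs (-5, -5, -15) ⇒ inequivalent

no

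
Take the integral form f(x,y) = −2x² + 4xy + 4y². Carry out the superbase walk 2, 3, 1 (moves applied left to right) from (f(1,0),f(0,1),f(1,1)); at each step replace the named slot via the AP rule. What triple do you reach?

start (-2,4,6) = (f(1,0),f(0,1),f(1,1))
replace slot 2: 2·((-2)+6) − 4 = 4 → (-2,4,6)
replace slot 3: 2·((-2)+4) − 6 = -2 → (-2,4,-2)
replace slot 1: 2·(4+(-2)) − (-2) = 6 → (6,4,-2)

6,4,-2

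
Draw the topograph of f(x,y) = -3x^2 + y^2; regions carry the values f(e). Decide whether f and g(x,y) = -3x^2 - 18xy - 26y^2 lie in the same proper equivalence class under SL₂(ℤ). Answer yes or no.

D₁ = 12, D₂ = 12
river cycle of f (length 2): (1, 2, -2), (-2, 2, 1)
river cycle of g (length 2): (1, 2, -2), (-2, 2, 1)
cycles coincide ⇒ equivalent

yes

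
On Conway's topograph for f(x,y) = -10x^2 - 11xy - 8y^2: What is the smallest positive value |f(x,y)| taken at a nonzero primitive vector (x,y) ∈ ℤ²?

translate: b→-9 (≡11 mod 20), so (10,11,8)→(10,-9,7)
flip: (10,-9,7)→(7,9,10)
translate: b→-5 (≡9 mod 14), so (7,9,10)→(7,-5,8)
reduced (well bottom): (7,-5,8) with a≤c, −a<b≤a
well minimum |f| = |-7| = 7 (negative-definite)

7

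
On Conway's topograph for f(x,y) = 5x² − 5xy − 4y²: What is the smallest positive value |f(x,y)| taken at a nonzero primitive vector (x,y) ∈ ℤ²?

descent: ρ → (-4,5,5)  [lands on river]
river: ρ → (5,5,-4)
river: ρ → (-4,3,6)
river: ρ → (6,9,-1)
river: ρ → (-1,9,6)
river: ρ → (6,3,-4)
closes: descent 1, river 6
min |a| on river = 1

1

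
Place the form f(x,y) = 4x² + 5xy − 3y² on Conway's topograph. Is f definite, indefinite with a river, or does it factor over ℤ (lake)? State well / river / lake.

D = b²−4ac = 5² − 4·4·(-3) = 73
D > 0 non-square ⇒ indefinite ⇒ periodic river

river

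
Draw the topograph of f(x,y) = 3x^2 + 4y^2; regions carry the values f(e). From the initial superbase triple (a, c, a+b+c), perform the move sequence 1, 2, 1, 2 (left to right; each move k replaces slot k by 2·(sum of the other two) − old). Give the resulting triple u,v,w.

start (3,4,7) = (f(1,0),f(0,1),f(1,1))
replace slot 1: 2·(4+7) − 3 = 19 → (19,4,7)
replace slot 2: 2·(19+7) − 4 = 48 → (19,48,7)
replace slot 1: 2·(48+7) − 19 = 91 → (91,48,7)
replace slot 2: 2·(91+7) − 48 = 148 → (91,148,7)

91,148,7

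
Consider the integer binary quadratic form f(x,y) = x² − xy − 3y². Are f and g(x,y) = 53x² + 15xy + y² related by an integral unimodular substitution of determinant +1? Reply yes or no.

D₁ = 13, D₂ = 13
river cycle of f (length 2): (1, 3, -1), (-1, 3, 1)
river cycle of g (length 2): (1, 3, -1), (-1, 3, 1)
cycles coincide ⇒ equivalent

yes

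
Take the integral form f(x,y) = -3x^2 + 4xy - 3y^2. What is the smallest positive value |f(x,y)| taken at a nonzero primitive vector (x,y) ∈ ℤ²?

translate: b→2 (≡-4 mod 6), so (3,-4,3)→(3,2,2)
flip: (3,2,2)→(2,-2,3)
translate: b→2 (≡-2 mod 4), so (2,-2,3)→(2,2,3)
reduced (well bottom): (2,2,3) with a≤c, −a<b≤a
well minimum |f| = |-2| = 2 (negative-definite)

2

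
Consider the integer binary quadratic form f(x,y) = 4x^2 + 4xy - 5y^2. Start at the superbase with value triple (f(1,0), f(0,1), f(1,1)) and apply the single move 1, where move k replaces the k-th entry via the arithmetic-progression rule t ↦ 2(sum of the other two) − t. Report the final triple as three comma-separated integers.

start (4,-5,3) = (f(1,0),f(0,1),f(1,1))
replace slot 1: 2·((-5)+3) − 4 = -8 → (-8,-5,3)

-8,-5,3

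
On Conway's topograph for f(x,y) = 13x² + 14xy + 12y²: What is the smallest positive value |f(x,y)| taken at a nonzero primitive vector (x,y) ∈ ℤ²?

translate: b→-12 (≡14 mod 26), so (13,14,12)→(13,-12,11)
flip: (13,-12,11)→(11,12,13)
translate: b→-10 (≡12 mod 22), so (11,12,13)→(11,-10,12)
reduced (well bottom): (11,-10,12) with a≤c, −a<b≤a
well minimum = a = 11

11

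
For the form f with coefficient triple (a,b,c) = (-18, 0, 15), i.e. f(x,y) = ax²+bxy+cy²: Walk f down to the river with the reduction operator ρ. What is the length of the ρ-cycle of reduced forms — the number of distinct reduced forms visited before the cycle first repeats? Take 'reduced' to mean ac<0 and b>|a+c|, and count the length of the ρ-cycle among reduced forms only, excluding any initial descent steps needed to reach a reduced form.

D = 1080, ⌊√D⌋ = 32
descent: ρ → (15,30,-3)  [lands on river]
river: ρ → (-3,30,15)
ρ-cycle length = 2 (tail of 1 descent step not counted)

2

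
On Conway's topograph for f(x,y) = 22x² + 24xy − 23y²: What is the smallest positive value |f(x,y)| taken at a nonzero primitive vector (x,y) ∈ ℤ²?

river: ρ → (-23,22,23)
river: ρ → (23,24,-22)
river: ρ → (-22,20,25)
river: ρ → (25,30,-17)
river: ρ → (-17,38,17)
river: ρ → (17,30,-25)
river: ρ → (-25,20,22)
river: ρ → (22,24,-23)
closes: descent 0, river 8
min |a| on river = 17

17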